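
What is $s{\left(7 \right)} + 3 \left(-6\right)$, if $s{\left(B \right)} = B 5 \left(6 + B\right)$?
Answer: $437$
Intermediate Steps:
$s{\left(B \right)} = 5 B \left(6 + B\right)$
$s{\left(7 \right)} + 3 \left(-6\right) = 5 \cdot 7 \left(6 + 7\right) + 3 \left(-6\right) = 5 \cdot 7 \cdot 13 - 18 = 455 - 18 = 437$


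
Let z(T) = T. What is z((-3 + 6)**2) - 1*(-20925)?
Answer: 20934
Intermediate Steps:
z((-3 + 6)**2) - 1*(-20925) = (-3 + 6)**2 - 1*(-20925) = 3**2 + 20925 = 9 + 20925 = 20934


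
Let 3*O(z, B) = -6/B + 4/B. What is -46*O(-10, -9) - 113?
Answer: -3143/27 ≈ -116.41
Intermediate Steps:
O(z, B) = -2/(3*B) (O(z, B) = (-6/B + 4/B)/3 = (-2/B)/3 = -2/(3*B))
-46*O(-10, -9) - 113 = -(-92)/(3*(-9)) - 113 = -(-92)*(-1)/(3*9) - 113 = -46*2/27 - 113 = -92/27 - 113 = -3143/27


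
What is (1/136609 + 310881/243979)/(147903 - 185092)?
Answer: -42469386508/1239499225249879 ≈ -3.4263e-5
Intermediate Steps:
(1/136609 + 310881/243979)/(147903 - 185092) = (1/136609 + 310881*(1/243979))/(-37189) = (1/136609 + 310881/243979)*(-1/37189) = (42469386508/33329727211)*(-1/37189) = -42469386508/1239499225249879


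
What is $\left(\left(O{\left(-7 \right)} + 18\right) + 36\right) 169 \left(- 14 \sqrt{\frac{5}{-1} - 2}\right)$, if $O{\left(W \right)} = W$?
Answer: $- 111202 i \sqrt{7} \approx - 2.9421 \cdot 10^{5} i$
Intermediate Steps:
$\left(\left(O{\left(-7 \right)} + 18\right) + 36\right) 169 \left(- 14 \sqrt{\frac{5}{-1} - 2}\right) = \left(\left(-7 + 18\right) + 36\right) 169 \left(- 14 \sqrt{\frac{5}{-1} - 2}\right) = \left(11 + 36\right) 169 \left(- 14 \sqrt{5 \left(-1\right) - 2}\right) = 47 \cdot 169 \left(- 14 \sqrt{-5 - 2}\right) = 7943 \left(- 14 \sqrt{-7}\right) = 7943 \left(- 14 i \sqrt{7}\right) = - 111202 i \sqrt{7}$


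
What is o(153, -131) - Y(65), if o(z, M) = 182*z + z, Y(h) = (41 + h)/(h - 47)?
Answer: 251938/9 ≈ 27993.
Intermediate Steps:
Y(h) = (41 + h)/(-47 + h)
o(z, M) = 183*z
o(153, -131) - Y(65) = 183*153 - (41 + 65)/(-47 + 65) = 27999 - 106/18 = 27999 - 1*53/9 = 27999 - 53/9 = 251938/9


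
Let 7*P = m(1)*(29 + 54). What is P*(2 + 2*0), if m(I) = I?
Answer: 166/7 ≈ 23.714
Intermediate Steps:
P = 83/7 (P = (1*(29 + 54))/7 = (1*83)/7 = (⅐)*83 = 83/7 ≈ 11.857)
P*(2 + 2*0) = 83*(2 + 2*0)/7 = 83*(2 + 0)/7 = (83/7)*2 = 166/7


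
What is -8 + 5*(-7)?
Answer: -43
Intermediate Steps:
-8 + 5*(-7) = -8 - 35 = -43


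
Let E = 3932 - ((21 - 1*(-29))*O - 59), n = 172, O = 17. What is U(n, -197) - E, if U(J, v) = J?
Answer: -2969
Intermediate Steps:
E = 3141 (E = 3932 - ((21 - 1*(-29))*17 - 59) = 3932 - ((21 + 29)*17 - 59) = 3932 - (50*17 - 59) = 3932 - (850 - 59) = 3932 - 1*791 = 3932 - 791 = 3141)
U(n, -197) - E = 172 - 1*3141 = 172 - 3141 = -2969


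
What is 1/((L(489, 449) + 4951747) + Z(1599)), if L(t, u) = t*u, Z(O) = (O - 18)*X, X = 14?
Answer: 1/5193442 ≈ 1.9255e-7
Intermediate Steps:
Z(O) = -252 + 14*O (Z(O) = (O - 18)*14 = (-18 + O)*14 = -252 + 14*O)
1/((L(489, 449) + 4951747) + Z(1599)) = 1/((489*449 + 4951747) + (-252 + 14*1599)) = 1/((219561 + 4951747) + (-252 + 22386)) = 1/(5171308 + 22134) = 1/5193442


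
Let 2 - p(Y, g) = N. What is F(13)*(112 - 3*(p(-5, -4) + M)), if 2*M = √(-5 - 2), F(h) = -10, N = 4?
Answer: -1180 + 15*I*√7 ≈ -1180.0 + 39.686*I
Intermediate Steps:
p(Y, g) = -2 (p(Y, g) = 2 - 1*4 = 2 - 4 = -2)
M = I*√7/2 (M = √(-5 - 2)/2 = √(-7)/2 = (I*√7)/2 = I*√7/2 ≈ 1.3229*I)
F(13)*(112 - 3*(p(-5, -4) + M)) = -10*(112 - 3*(-2 + I*√7/2)) = -10*(112 + (6 - 3*I*√7/2)) = -10*(118 - 3*I*√7/2) = -1180 + 15*I*√7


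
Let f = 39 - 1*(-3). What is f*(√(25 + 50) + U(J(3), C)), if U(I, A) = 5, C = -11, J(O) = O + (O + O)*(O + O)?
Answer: 210 + 210*√3 ≈ 573.73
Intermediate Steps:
J(O) = O + 4*O² (J(O) = O + (2*O)*(2*O) = O + 4*O²)
f = 42 (f = 39 + 3 = 42)
f*(√(25 + 50) + U(J(3), C)) = 42*(√(25 + 50) + 5) = 42*(√75 + 5) = 42*(5*√3 + 5) = 42*(5 + 5*√3) = 210 + 210*√3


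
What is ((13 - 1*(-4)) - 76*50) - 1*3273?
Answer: -7056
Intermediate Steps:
((13 - 1*(-4)) - 76*50) - 1*3273 = ((13 + 4) - 3800) - 3273 = (17 - 3800) - 3273 = -3783 - 3273 = -7056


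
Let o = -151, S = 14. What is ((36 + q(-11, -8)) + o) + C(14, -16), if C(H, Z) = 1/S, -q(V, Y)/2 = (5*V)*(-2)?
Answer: -4689/14 ≈ -334.93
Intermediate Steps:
q(V, Y) = 20*V (q(V, Y) = -2*5*V*(-2) = -(-20)*V = 20*V)
C(H, Z) = 1/14
((36 + q(-11, -8)) + o) + C(14, -16) = ((36 + 20*(-11)) - 151) + 1/14 = ((36 - 220) - 151) + 1/14 = (-184 - 151) + 1/14 = -335 + 1/14 = -4689/14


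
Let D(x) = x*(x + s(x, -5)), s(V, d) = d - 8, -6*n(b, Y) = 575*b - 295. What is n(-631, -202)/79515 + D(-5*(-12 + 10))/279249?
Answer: 1126517602/1480298949 ≈ 0.76101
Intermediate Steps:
n(b, Y) = 295/6 - 575*b/6 (n(b, Y) = -(575*b - 295)/6 = -(-295 + 575*b)/6 = 295/6 - 575*b/6)
s(V, d) = -8 + d
D(x) = x*(-13 + x) (D(x) = x*(x + (-8 - 5)) = x*(x - 13) = x*(-13 + x))
n(-631, -202)/79515 + D(-5*(-12 + 10))/279249 = (295/6 - 575/6*(-631))/79515 + ((-5*(-12 + 10))*(-13 - 5*(-12 + 10)))/279249 = (295/6 + 362825/6)*(1/79515) + ((-5*(-2))*(-13 - 5*(-2)))*(1/279249) = 60520*(1/79515) + (10*(-13 + 10))*(1/279249) = 12104/15903 + (10*(-3))*(1/279249) = 12104/15903 - 30*1/279249 = 12104/15903 - 10/93083 = 1126517602/1480298949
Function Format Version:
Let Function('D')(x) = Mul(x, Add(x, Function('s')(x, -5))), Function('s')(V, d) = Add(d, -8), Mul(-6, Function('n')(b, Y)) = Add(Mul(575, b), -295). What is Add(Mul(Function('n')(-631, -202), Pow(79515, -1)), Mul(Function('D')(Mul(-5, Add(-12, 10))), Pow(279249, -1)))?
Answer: Rational(1126517602, 1480298949) ≈ 0.76101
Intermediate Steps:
Function('n')(b, Y) = Add(Rational(295, 6), Mul(Rational(-575, 6), b)) (Function('n')(b, Y) = Mul(Rational(-1, 6), Add(Mul(575, b), -295)) = Mul(Rational(-1, 6), Add(-295, Mul(575, b))) = Add(Rational(295, 6), Mul(Rational(-575, 6), b)))
Function('s')(V, d) = Add(-8, d)
Function('D')(x) = Mul(x, Add(-13, x)) (Function('D')(x) = Mul(x, Add(x, Add(-8, -5))) = Mul(x, Add(x, -13)) = Mul(x, Add(-13, x)))
Add(Mul(Function('n')(-631, -202), Pow(79515, -1)), Mul(Function('D')(Mul(-5, Add(-12, 10))), Pow(279249, -1))) = Add(Mul(Add(Rational(295, 6), Mul(Rational(-575, 6), -631)), Pow(79515, -1)), Mul(Mul(Mul(-5, Add(-12, 10)), Add(-13, Mul(-5, Add(-12, 10)))), Pow(279249, -1))) = Add(Mul(Add(Rational(295, 6), Rational(362825, 6)), Rational(1, 79515)), Mul(Mul(Mul(-5, -2), Add(-13, Mul(-5, -2))), Rational(1, 279249))) = Add(Mul(60520, Rational(1, 79515)), Mul(Mul(10, Add(-13, 10)), Rational(1, 279249))) = Add(Rational(12104, 15903), Mul(Mul(10, -3), Rational(1, 279249))) = Add(Rational(12104, 15903), Mul(-30, Rational(1, 279249))) = Add(Rational(12104, 15903), Rational(-10, 93083)) = Rational(1126517602, 1480298949)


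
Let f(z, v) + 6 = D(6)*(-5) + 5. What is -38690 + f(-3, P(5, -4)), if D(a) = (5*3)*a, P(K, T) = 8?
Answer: -39141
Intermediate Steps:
D(a) = 15*a
f(z, v) = -451 (f(z, v) = -6 + ((15*6)*(-5) + 5) = -6 + (90*(-5) + 5) = -6 + (-450 + 5) = -6 - 445 = -451)
-38690 + f(-3, P(5, -4)) = -38690 - 451 = -39141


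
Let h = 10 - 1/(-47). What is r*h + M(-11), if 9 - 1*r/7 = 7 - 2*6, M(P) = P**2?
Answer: 51845/47 ≈ 1103.1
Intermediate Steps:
h = 471/47 (h = 10 - 1*(-1/47) = 10 + 1/47 = 471/47 ≈ 10.021)
r = 98 (r = 63 - 7*(7 - 2*6) = 63 - 7*(7 - 12) = 63 - 7*(-5) = 63 + 35 = 98)
r*h + M(-11) = 98*(471/47) + (-11)**2 = 46158/47 + 121 = 51845/47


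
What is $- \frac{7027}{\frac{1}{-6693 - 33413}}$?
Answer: $281824862$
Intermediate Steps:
$- \frac{7027}{\frac{1}{-6693 - 33413}} = - \frac{7027}{\frac{1}{-40106}} = - \frac{7027}{- \frac{1}{40106}} = \left(-7027\right) \left(-40106\right) = 281824862$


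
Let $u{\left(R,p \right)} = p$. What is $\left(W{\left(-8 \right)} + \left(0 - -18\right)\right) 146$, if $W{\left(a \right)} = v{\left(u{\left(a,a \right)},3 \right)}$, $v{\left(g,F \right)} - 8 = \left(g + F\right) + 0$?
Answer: $3066$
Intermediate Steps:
$v{\left(g,F \right)} = 8 + F + g$ ($v{\left(g,F \right)} = 8 + \left(\left(g + F\right) + 0\right) = 8 + \left(\left(F + g\right) + 0\right) = 8 + \left(F + g\right) = 8 + F + g$)
$W{\left(a \right)} = 11 + a$ ($W{\left(a \right)} = 8 + 3 + a = 11 + a$)
$\left(W{\left(-8 \right)} + \left(0 - -18\right)\right) 146 = \left(\left(11 - 8\right) + \left(0 - -18\right)\right) 146 = \left(3 + \left(0 + 18\right)\right) 146 = \left(3 + 18\right) 146 = 21 \cdot 146 = 3066$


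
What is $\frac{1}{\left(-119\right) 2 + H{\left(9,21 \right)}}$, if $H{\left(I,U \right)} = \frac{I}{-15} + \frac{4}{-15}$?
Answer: $- \frac{15}{3583} \approx -0.0041864$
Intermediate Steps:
$H{\left(I,U \right)} = - \frac{4}{15} - \frac{I}{15}$ ($H{\left(I,U \right)} = I \left(- \frac{1}{15}\right) + 4 \left(- \frac{1}{15}\right) = - \frac{I}{15} - \frac{4}{15} = - \frac{4}{15} - \frac{I}{15}$)
$\frac{1}{\left(-119\right) 2 + H{\left(9,21 \right)}} = \frac{1}{\left(-119\right) 2 - \frac{13}{15}} = \frac{1}{-238 - \frac{13}{15}} = \frac{1}{- \frac{3583}{15}} = - \frac{15}{3583}$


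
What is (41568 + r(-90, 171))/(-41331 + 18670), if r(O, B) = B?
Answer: -41739/22661 ≈ -1.8419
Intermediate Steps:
(41568 + r(-90, 171))/(-41331 + 18670) = (41568 + 171)/(-41331 + 18670) = 41739/(-22661) = 41739*(-1/22661) = -41739/22661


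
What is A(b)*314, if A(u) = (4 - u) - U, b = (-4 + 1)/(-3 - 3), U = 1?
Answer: 785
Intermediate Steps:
b = ½ (b = -3/(-6) = -3*(-⅙) = ½ ≈ 0.50000)
A(u) = 3 - u (A(u) = (4 - u) - 1*1 = (4 - u) - 1 = 3 - u)
A(b)*314 = (3 - 1*½)*314 = (3 - ½)*314 = (5/2)*314 = 785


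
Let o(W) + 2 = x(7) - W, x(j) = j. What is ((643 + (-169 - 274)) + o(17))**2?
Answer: 35344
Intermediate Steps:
o(W) = 5 - W (o(W) = -2 + (7 - W) = 5 - W)
((643 + (-169 - 274)) + o(17))**2 = ((643 + (-169 - 274)) + (5 - 1*17))**2 = ((643 - 443) + (5 - 17))**2 = (200 - 12)**2 = 188**2 = 35344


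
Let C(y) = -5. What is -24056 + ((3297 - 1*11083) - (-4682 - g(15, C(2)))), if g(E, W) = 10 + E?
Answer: -27135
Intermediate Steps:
-24056 + ((3297 - 1*11083) - (-4682 - g(15, C(2)))) = -24056 + ((3297 - 1*11083) - (-4682 - (10 + 15))) = -24056 + ((3297 - 11083) - (-4682 - 1*25)) = -24056 + (-7786 - (-4682 - 25)) = -24056 + (-7786 - 1*(-4707)) = -24056 + (-7786 + 4707) = -24056 - 3079 = -27135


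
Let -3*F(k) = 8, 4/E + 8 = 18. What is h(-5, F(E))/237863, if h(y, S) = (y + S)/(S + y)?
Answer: 1/237863 ≈ 4.2041e-6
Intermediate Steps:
E = ⅖ (E = 4/(-8 + 18) = 4/10 = 4*(⅒) = ⅖ ≈ 0.40000)
F(k) = -8/3 (F(k) = -⅓*8 = -8/3)
h(y, S) = 1 (h(y, S) = (S + y)/(S + y) = 1)
h(-5, F(E))/237863 = 1/237863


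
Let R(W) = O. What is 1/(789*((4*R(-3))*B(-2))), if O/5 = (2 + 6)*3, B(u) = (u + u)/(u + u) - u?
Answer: 1/1136160 ≈ 8.8016e-7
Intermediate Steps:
B(u) = 1 - u (B(u) = (2*u)/((2*u)) - u = (2*u)*(1/(2*u)) - u = 1 - u)
O = 120 (O = 5*((2 + 6)*3) = 5*(8*3) = 5*24 = 120)
R(W) = 120
1/(789*((4*R(-3))*B(-2))) = 1/(789*((4*120)*(1 - 1*(-2)))) = 1/(789*(480*(1 + 2))) = 1/(789*(480*3)) = 1/(789*1440) = 1/1136160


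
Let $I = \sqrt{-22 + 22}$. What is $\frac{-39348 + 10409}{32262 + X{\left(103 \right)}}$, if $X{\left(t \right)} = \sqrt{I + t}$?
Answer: $- \frac{933630018}{1040836541} + \frac{28939 \sqrt{103}}{1040836541} \approx -0.89672$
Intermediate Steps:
$I = 0$ ($I = \sqrt{0} = 0$)
$X{\left(t \right)} = \sqrt{t}$ ($X{\left(t \right)} = \sqrt{0 + t} = \sqrt{t}$)
$\frac{-39348 + 10409}{32262 + X{\left(103 \right)}} = \frac{-39348 + 10409}{32262 + \sqrt{103}} = - \frac{28939}{32262 + \sqrt{103}}$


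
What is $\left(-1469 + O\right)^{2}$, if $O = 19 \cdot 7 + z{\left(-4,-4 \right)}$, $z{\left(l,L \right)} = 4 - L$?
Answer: $1763584$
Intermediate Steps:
$O = 141$ ($O = 19 \cdot 7 + \left(4 - -4\right) = 133 + \left(4 + 4\right) = 133 + 8 = 141$)
$\left(-1469 + O\right)^{2} = \left(-1469 + 141\right)^{2} = \left(-1328\right)^{2} = 1763584$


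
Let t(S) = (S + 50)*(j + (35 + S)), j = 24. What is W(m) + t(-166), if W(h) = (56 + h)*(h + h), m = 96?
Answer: 41596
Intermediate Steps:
W(h) = 2*h*(56 + h) (W(h) = (56 + h)*(2*h) = 2*h*(56 + h))
t(S) = (50 + S)*(59 + S) (t(S) = (S + 50)*(24 + (35 + S)) = (50 + S)*(59 + S))
W(m) + t(-166) = 2*96*(56 + 96) + (2950 + (-166)² + 109*(-166)) = 2*96*152 + (2950 + 27556 - 18094) = 29184 + 12412 = 41596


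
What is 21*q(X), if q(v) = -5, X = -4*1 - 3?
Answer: -105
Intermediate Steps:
X = -7 (X = -4 - 3 = -7)
21*q(X) = 21*(-5) = -105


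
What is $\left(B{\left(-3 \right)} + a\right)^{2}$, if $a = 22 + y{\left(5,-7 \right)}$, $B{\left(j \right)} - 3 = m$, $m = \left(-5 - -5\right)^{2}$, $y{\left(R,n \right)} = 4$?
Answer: $841$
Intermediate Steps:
$m = 0$ ($m = \left(-5 + 5\right)^{2} = 0^{2} = 0$)
$B{\left(j \right)} = 3$ ($B{\left(j \right)} = 3 + 0 = 3$)
$a = 26$ ($a = 22 + 4 = 26$)
$\left(B{\left(-3 \right)} + a\right)^{2} = \left(3 + 26\right)^{2} = 29^{2} = 841$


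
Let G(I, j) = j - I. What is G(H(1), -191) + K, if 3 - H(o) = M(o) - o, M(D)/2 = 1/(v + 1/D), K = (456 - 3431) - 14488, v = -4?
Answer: -52976/3 ≈ -17659.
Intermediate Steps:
K = -17463 (K = -2975 - 14488 = -17463)
M(D) = 2/(-4 + 1/D)
H(o) = 3 + o - 2*o/(1 - 4*o) (H(o) = 3 - (2*o/(1 - 4*o) - o) = 3 - (-o + 2*o/(1 - 4*o)) = 3 + (o - 2*o/(1 - 4*o)) = 3 + o - 2*o/(1 - 4*o))
G(H(1), -191) + K = (-191 - (-3 + 4*1² + 13*1)/(-1 + 4*1)) - 17463 = (-191 - (-3 + 4*1 + 13)/(-1 + 4)) - 17463 = (-191 - (-3 + 4 + 13)/3) - 17463 = (-191 - 14/3) - 17463 = -587/3 - 17463 = -52976/3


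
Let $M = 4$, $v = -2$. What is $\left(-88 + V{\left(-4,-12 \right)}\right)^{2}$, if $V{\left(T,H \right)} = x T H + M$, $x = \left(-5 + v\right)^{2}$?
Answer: $5143824$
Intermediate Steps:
$x = 49$ ($x = \left(-5 - 2\right)^{2} = \left(-7\right)^{2} = 49$)
$V{\left(T,H \right)} = 4 + 49 H T$ ($V{\left(T,H \right)} = 49 T H + 4 = 49 H T + 4 = 4 + 49 H T$)
$\left(-88 + V{\left(-4,-12 \right)}\right)^{2} = \left(-88 + \left(4 + 49 \left(-12\right) \left(-4\right)\right)\right)^{2} = \left(-88 + \left(4 + 2352\right)\right)^{2} = \left(-88 + 2356\right)^{2} = 2268^{2} = 5143824$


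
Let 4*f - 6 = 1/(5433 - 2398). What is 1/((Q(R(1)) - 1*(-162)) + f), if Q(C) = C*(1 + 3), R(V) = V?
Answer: 12140/2033451 ≈ 0.0059701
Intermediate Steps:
Q(C) = 4*C (Q(C) = C*4 = 4*C)
f = 18211/12140 (f = 3/2 + 1/(4*(5433 - 2398)) = 3/2 + (¼)/3035 = 3/2 + (¼)*(1/3035) = 3/2 + 1/12140 = 18211/12140 ≈ 1.5001)
1/((Q(R(1)) - 1*(-162)) + f) = 1/((4*1 - 1*(-162)) + 18211/12140) = 1/((4 + 162) + 18211/12140) = 1/(166 + 18211/12140) = 1/(2033451/12140) = 12140/2033451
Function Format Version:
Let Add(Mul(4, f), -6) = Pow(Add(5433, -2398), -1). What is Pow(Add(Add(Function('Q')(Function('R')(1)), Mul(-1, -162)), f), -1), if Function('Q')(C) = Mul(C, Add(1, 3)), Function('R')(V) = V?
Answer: Rational(12140, 2033451) ≈ 0.0059701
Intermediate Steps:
Function('Q')(C) = Mul(4, C) (Function('Q')(C) = Mul(C, 4) = Mul(4, C))
f = Rational(18211, 12140) (f = Add(Rational(3, 2), Mul(Rational(1, 4), Pow(Add(5433, -2398), -1))) = Add(Rational(3, 2), Mul(Rational(1, 4), Pow(3035, -1))) = Add(Rational(3, 2), Mul(Rational(1, 4), Rational(1, 3035))) = Add(Rational(3, 2), Rational(1, 12140)) = Rational(18211, 12140) ≈ 1.5001)
Pow(Add(Add(Function('Q')(Function('R')(1)), Mul(-1, -162)), f), -1) = Pow(Add(Add(Mul(4, 1), Mul(-1, -162)), Rational(18211, 12140)), -1) = Pow(Add(Add(4, 162), Rational(18211, 12140)), -1) = Pow(Add(166, Rational(18211, 12140)), -1) = Pow(Rational(2033451, 12140), -1) = Rational(12140, 2033451)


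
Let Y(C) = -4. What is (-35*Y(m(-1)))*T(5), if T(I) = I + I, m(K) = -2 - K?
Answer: 1400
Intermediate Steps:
T(I) = 2*I
(-35*Y(m(-1)))*T(5) = (-35*(-4))*(2*5) = 140*10 = 1400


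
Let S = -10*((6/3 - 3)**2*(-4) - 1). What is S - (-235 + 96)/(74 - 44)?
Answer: 1639/30 ≈ 54.633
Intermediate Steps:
S = 50 (S = -10*((6*(1/3) - 3)**2*(-4) - 1) = -10*((2 - 3)**2*(-4) - 1) = -10*((-1)**2*(-4) - 1) = -10*(1*(-4) - 1) = -10*(-4 - 1) = -10*(-5) = 50)
S - (-235 + 96)/(74 - 44) = 50 - (-235 + 96)/(74 - 44) = 50 - (-139)/30 = 50 - 1*(-139/30) = 50 + 139/30 = 1639/30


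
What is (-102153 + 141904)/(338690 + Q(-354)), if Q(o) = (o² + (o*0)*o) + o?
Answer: 39751/463652 ≈ 0.085735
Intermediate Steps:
Q(o) = o + o² (Q(o) = (o² + 0*o) + o = (o² + 0) + o = o² + o = o + o²)
(-102153 + 141904)/(338690 + Q(-354)) = (-102153 + 141904)/(338690 - 354*(1 - 354)) = 39751/(338690 - 354*(-353)) = 39751/(338690 + 124962) = 39751/463652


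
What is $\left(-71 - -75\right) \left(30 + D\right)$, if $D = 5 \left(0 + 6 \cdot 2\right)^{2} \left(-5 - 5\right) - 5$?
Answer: $-28700$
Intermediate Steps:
$D = -7205$ ($D = 5 \left(0 + 12\right)^{2} \left(-10\right) - 5 = 5 \cdot 12^{2} \left(-10\right) - 5 = 5 \cdot 144 \left(-10\right) - 5 = 5 \left(-1440\right) - 5 = -7200 - 5 = -7205$)
$\left(-71 - -75\right) \left(30 + D\right) = \left(-71 - -75\right) \left(30 - 7205\right) = \left(-71 + 75\right) \left(-7175\right) = 4 \left(-7175\right) = -28700$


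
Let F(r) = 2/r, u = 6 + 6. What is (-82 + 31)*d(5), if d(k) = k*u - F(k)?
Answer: -15198/5 ≈ -3039.6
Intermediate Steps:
u = 12
d(k) = -2/k + 12*k (d(k) = k*12 - 2/k = 12*k - 2/k = -2/k + 12*k)
(-82 + 31)*d(5) = (-82 + 31)*(-2/5 + 12*5) = -51*(-2*⅕ + 60) = -51*(-⅖ + 60) = -51*298/5 = -15198/5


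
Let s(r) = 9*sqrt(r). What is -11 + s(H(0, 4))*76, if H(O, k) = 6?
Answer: -11 + 684*sqrt(6) ≈ 1664.5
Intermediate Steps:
-11 + s(H(0, 4))*76 = -11 + (9*sqrt(6))*76 = -11 + 684*sqrt(6)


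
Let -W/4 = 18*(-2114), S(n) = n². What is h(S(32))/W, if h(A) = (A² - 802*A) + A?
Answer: 14272/9513 ≈ 1.5003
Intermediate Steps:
W = 152208 (W = -72*(-2114) = -4*(-38052) = 152208)
h(A) = A² - 801*A
h(S(32))/W = (32²*(-801 + 32²))/152208 = (1024*(-801 + 1024))*(1/152208) = (1024*223)*(1/152208) = 228352*(1/152208) = 14272/9513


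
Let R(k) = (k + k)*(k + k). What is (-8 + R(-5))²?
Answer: 8464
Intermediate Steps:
R(k) = 4*k² (R(k) = (2*k)*(2*k) = 4*k²)
(-8 + R(-5))² = (-8 + 4*(-5)²)² = (-8 + 4*25)² = (-8 + 100)² = 92² = 8464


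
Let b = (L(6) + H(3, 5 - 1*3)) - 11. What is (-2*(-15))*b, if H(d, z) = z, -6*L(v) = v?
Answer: -300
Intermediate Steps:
L(v) = -v/6
b = -10 (b = (-1/6*6 + (5 - 1*3)) - 11 = (-1 + (5 - 3)) - 11 = (-1 + 2) - 11 = 1 - 11 = -10)
(-2*(-15))*b = -2*(-15)*(-10) = 30*(-10) = -300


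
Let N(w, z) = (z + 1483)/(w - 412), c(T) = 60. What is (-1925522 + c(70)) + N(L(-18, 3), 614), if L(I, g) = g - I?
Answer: -752857739/391 ≈ -1.9255e+6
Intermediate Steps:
N(w, z) = (1483 + z)/(-412 + w)
(-1925522 + c(70)) + N(L(-18, 3), 614) = (-1925522 + 60) + (1483 + 614)/(-412 + (3 - 1*(-18))) = -1925462 + 2097/(-412 + (3 + 18)) = -1925462 + 2097/(-412 + 21) = -1925462 + 2097/(-391) = -1925462 - 1/391*2097 = -1925462 - 2097/391 = -752857739/391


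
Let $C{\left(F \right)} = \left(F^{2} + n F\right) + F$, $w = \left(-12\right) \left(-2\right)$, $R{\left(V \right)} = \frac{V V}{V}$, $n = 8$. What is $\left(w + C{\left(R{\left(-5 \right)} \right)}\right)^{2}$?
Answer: $16$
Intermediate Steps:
$R{\left(V \right)} = V$ ($R{\left(V \right)} = \frac{V^{2}}{V} = V$)
$w = 24$
$C{\left(F \right)} = F^{2} + 9 F$ ($C{\left(F \right)} = \left(F^{2} + 8 F\right) + F = F^{2} + 9 F$)
$\left(w + C{\left(R{\left(-5 \right)} \right)}\right)^{2} = \left(24 - 5 \left(9 - 5\right)\right)^{2} = \left(24 - 20\right)^{2} = 4^{2} = 16$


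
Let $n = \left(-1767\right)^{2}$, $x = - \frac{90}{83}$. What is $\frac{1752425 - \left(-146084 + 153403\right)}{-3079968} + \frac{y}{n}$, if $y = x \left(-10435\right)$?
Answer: $- \frac{8321326764193}{14780993836304} \approx -0.56297$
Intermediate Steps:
$x = - \frac{90}{83}$ ($x = \left(-90\right) \frac{1}{83} = - \frac{90}{83} \approx -1.0843$)
$y = \frac{939150}{83}$ ($y = \left(- \frac{90}{83}\right) \left(-10435\right) = \frac{939150}{83} \approx 11315.0$)
$n = 3122289$
$\frac{1752425 - \left(-146084 + 153403\right)}{-3079968} + \frac{y}{n} = \frac{1752425 - \left(-146084 + 153403\right)}{-3079968} + \frac{939150}{83 \cdot 3122289} = \left(1752425 - 7319\right) \left(- \frac{1}{3079968}\right) + \frac{939150}{83} \cdot \frac{1}{3122289} = \left(1752425 - 7319\right) \left(- \frac{1}{3079968}\right) + \frac{104350}{28794443} = 1745106 \left(- \frac{1}{3079968}\right) + \frac{104350}{28794443} = - \frac{290851}{513328} + \frac{104350}{28794443} = - \frac{8321326764193}{14780993836304}$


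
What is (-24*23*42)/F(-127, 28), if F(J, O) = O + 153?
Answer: -23184/181 ≈ -128.09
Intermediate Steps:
F(J, O) = 153 + O
(-24*23*42)/F(-127, 28) = (-24*23*42)/(153 + 28) = -552*42/181 = -23184*1/181 = -23184/181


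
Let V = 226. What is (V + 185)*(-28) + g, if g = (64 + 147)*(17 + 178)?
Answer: 29637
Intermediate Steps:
g = 41145 (g = 211*195 = 41145)
(V + 185)*(-28) + g = (226 + 185)*(-28) + 41145 = 411*(-28) + 41145 = -11508 + 41145 = 29637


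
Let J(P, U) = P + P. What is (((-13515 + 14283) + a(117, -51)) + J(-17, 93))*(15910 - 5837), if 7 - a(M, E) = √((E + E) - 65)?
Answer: 7464093 - 10073*I*√167 ≈ 7.4641e+6 - 1.3017e+5*I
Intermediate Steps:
a(M, E) = 7 - √(-65 + 2*E) (a(M, E) = 7 - √((E + E) - 65) = 7 - √(2*E - 65) = 7 - √(-65 + 2*E))
J(P, U) = 2*P
(((-13515 + 14283) + a(117, -51)) + J(-17, 93))*(15910 - 5837) = (((-13515 + 14283) + (7 - √(-65 + 2*(-51)))) + 2*(-17))*(15910 - 5837) = ((768 + (7 - √(-65 - 102))) - 34)*10073 = ((768 + (7 - √(-167))) - 34)*10073 = ((768 + (7 - I*√167)) - 34)*10073 = ((775 - I*√167) - 34)*10073 = (741 - I*√167)*10073 = 7464093 - 10073*I*√167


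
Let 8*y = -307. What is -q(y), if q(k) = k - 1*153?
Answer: 1531/8 ≈ 191.38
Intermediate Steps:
y = -307/8 (y = (⅛)*(-307) = -307/8 ≈ -38.375)
q(k) = -153 + k (q(k) = k - 153 = -153 + k)
-q(y) = -(-153 - 307/8) = -1*(-1531/8) = 1531/8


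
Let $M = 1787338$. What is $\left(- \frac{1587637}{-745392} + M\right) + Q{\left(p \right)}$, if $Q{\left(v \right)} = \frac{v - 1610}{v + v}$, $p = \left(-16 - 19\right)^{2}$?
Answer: $\frac{46629412094999}{26088720} \approx 1.7873 \cdot 10^{6}$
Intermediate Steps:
$p = 1225$ ($p = \left(-35\right)^{2} = 1225$)
$Q{\left(v \right)} = \frac{-1610 + v}{2 v}$
$\left(- \frac{1587637}{-745392} + M\right) + Q{\left(p \right)} = \left(- \frac{1587637}{-745392} + 1787338\right) + \frac{-1610 + 1225}{2 \cdot 1225} = \left(\left(-1587637\right) \left(- \frac{1}{745392}\right) + 1787338\right) + \frac{1}{2} \cdot \frac{1}{1225} \left(-385\right) = \left(\frac{1587637}{745392} + 1787338\right) - \frac{11}{70} = \frac{1332269034133}{745392} - \frac{11}{70} = \frac{46629412094999}{26088720}$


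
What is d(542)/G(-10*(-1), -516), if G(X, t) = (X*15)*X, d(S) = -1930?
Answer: -193/150 ≈ -1.2867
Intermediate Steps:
G(X, t) = 15*X² (G(X, t) = (15*X)*X = 15*X²)
d(542)/G(-10*(-1), -516) = -1930/(15*(-10*(-1))²) = -1930/(15*10²) = -1930/(15*100) = -1930/1500 = -1930*1/1500 = -193/150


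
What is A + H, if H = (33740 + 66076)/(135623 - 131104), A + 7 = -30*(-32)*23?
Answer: 99847703/4519 ≈ 22095.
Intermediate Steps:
A = 22073 (A = -7 - 30*(-32)*23 = -7 + 960*23 = -7 + 22080 = 22073)
H = 99816/4519 ≈ 22.088
A + H = 22073 + 99816/4519 = 99847703/4519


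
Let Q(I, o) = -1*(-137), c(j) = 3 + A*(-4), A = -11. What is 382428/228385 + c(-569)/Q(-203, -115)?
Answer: 63126731/31288745 ≈ 2.0176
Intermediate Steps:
c(j) = 47 (c(j) = 3 - 11*(-4) = 3 + 44 = 47)
Q(I, o) = 137
382428/228385 + c(-569)/Q(-203, -115) = 382428/228385 + 47/137 = 63126731/31288745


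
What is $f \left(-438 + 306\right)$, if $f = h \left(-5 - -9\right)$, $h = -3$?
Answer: $1584$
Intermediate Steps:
$f = -12$ ($f = - 3 \left(-5 - -9\right) = - 3 \left(-5 + 9\right) = \left(-3\right) 4 = -12$)
$f \left(-438 + 306\right) = - 12 \left(-438 + 306\right) = \left(-12\right) \left(-132\right) = 1584$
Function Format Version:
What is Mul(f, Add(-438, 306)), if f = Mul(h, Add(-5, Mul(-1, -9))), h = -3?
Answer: 1584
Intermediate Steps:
f = -12 (f = Mul(-3, Add(-5, Mul(-1, -9))) = Mul(-3, Add(-5, 9)) = Mul(-3, 4) = -12)
Mul(f, Add(-438, 306)) = Mul(-12, Add(-438, 306)) = Mul(-12, -132) = 1584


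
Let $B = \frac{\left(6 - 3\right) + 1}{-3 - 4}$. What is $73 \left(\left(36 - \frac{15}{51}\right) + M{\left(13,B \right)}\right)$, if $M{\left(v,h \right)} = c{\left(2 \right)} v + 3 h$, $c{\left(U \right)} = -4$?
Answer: $- \frac{156439}{119} \approx -1314.6$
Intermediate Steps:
$B = - \frac{4}{7}$ ($B = \frac{3 + 1}{-7} = 4 \left(- \frac{1}{7}\right) = - \frac{4}{7} \approx -0.57143$)
$M{\left(v,h \right)} = - 4 v + 3 h$
$73 \left(\left(36 - \frac{15}{51}\right) + M{\left(13,B \right)}\right) = 73 \left(\left(36 - \frac{15}{51}\right) + \left(\left(-4\right) 13 + 3 \left(- \frac{4}{7}\right)\right)\right) = 73 \left(\left(36 - 15 \cdot \frac{1}{51}\right) - \frac{376}{7}\right) = 73 \left(\left(36 - \frac{5}{17}\right) - \frac{376}{7}\right) = 73 \left(\frac{607}{17} - \frac{376}{7}\right) = 73 \left(- \frac{2143}{119}\right) = - \frac{156439}{119}$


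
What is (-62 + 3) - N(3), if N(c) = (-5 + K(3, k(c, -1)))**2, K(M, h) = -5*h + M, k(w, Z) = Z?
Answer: -68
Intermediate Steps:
K(M, h) = M - 5*h
N(c) = 9 (N(c) = (-5 + (3 - 5*(-1)))**2 = (-5 + (3 + 5))**2 = (-5 + 8)**2 = 3**2 = 9)
(-62 + 3) - N(3) = (-62 + 3) - 1*9 = -59 - 9 = -68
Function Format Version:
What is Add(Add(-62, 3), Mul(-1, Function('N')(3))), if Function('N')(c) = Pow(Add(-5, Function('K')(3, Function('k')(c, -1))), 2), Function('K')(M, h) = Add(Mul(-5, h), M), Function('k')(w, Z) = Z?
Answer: -68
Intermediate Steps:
Function('K')(M, h) = Add(M, Mul(-5, h))
Function('N')(c) = 9 (Function('N')(c) = Pow(Add(-5, Add(3, Mul(-5, -1))), 2) = Pow(Add(-5, Add(3, 5)), 2) = Pow(Add(-5, 8), 2) = Pow(3, 2) = 9)
Add(Add(-62, 3), Mul(-1, Function('N')(3))) = Add(Add(-62, 3), Mul(-1, 9)) = Add(-59, -9) = -68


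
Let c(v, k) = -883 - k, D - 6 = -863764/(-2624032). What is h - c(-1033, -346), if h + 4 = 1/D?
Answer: 2213666145/4151989 ≈ 533.16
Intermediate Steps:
D = 4151989/656008 (D = 6 - 863764/(-2624032) = 6 - 863764*(-1/2624032) = 6 + 215941/656008 = 4151989/656008 ≈ 6.3292)
h = -15951948/4151989 (h = -4 + 1/(4151989/656008) = -4 + 656008/4151989 = -15951948/4151989 ≈ -3.8420)
h - c(-1033, -346) = -15951948/4151989 - (-883 - 1*(-346)) = -15951948/4151989 - (-883 + 346) = -15951948/4151989 - 1*(-537) = -15951948/4151989 + 537 = 2213666145/4151989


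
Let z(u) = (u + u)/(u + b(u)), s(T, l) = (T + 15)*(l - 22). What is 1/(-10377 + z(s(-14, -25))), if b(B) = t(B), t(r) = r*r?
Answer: -23/238672 ≈ -9.6367e-5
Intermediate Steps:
t(r) = r²
b(B) = B²
s(T, l) = (-22 + l)*(15 + T) (s(T, l) = (15 + T)*(-22 + l) = (-22 + l)*(15 + T))
z(u) = 2*u/(u + u²) (z(u) = (u + u)/(u + u²) = (2*u)/(u + u²) = 2*u/(u + u²))
1/(-10377 + z(s(-14, -25))) = 1/(-10377 + 2/(1 + (-330 - 22*(-14) + 15*(-25) - 14*(-25)))) = 1/(-10377 + 2/(1 + (-330 + 308 - 375 + 350))) = 1/(-10377 + 2/(1 - 47)) = 1/(-10377 + 2/(-46)) = 1/(-10377 + 2*(-1/46)) = 1/(-10377 - 1/23) = 1/(-238672/23) = -23/238672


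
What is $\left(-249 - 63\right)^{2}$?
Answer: $97344$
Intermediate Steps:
$\left(-249 - 63\right)^{2} = \left(-312\right)^{2} = 97344$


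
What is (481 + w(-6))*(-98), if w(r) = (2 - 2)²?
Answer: -47138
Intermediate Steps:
w(r) = 0 (w(r) = 0² = 0)
(481 + w(-6))*(-98) = (481 + 0)*(-98) = 481*(-98) = -47138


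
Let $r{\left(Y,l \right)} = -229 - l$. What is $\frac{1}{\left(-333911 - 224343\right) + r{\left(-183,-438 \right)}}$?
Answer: $- \frac{1}{558045} \approx -1.792 \cdot 10^{-6}$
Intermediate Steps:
$\frac{1}{\left(-333911 - 224343\right) + r{\left(-183,-438 \right)}} = \frac{1}{\left(-333911 - 224343\right) - -209} = \frac{1}{-558254 + \left(-229 + 438\right)} = \frac{1}{-558254 + 209} = \frac{1}{-558045} = - \frac{1}{558045}$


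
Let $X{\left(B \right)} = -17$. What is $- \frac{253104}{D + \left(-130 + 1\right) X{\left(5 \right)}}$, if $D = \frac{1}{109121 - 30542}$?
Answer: $- \frac{4972164804}{43080937} \approx -115.41$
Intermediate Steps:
$D = \frac{1}{78579} \approx 1.2726 \cdot 10^{-5}$
$- \frac{253104}{D + \left(-130 + 1\right) X{\left(5 \right)}} = - \frac{253104}{\frac{1}{78579} + \left(-130 + 1\right) \left(-17\right)} = - \frac{253104}{\frac{1}{78579} - -2193} = - \frac{253104}{\frac{1}{78579} + 2193} = - \frac{253104}{\frac{172323748}{78579}} = \left(-253104\right) \frac{78579}{172323748} = - \frac{4972164804}{43080937}$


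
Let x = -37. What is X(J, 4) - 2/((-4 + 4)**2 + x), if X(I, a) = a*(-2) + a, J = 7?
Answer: -146/37 ≈ -3.9459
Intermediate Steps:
X(I, a) = -a (X(I, a) = -2*a + a = -a)
X(J, 4) - 2/((-4 + 4)**2 + x) = -1*4 - 2/((-4 + 4)**2 - 37) = -4 - 2/(0**2 - 37) = -4 - 2/(0 - 37) = -4 - 2/(-37) = -4 - 1/37*(-2) = -4 + 2/37 = -146/37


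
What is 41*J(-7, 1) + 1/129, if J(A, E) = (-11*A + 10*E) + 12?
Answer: 523612/129 ≈ 4059.0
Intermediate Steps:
J(A, E) = 12 - 11*A + 10*E
41*J(-7, 1) + 1/129 = 41*(12 - 11*(-7) + 10*1) + 1/129 = 41*(12 + 77 + 10) + 1/129 = 41*99 + 1/129 = 4059 + 1/129 = 523612/129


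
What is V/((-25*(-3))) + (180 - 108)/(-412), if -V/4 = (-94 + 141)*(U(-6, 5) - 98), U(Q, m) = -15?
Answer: 2186782/7725 ≈ 283.08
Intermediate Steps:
V = 21244 (V = -4*(-94 + 141)*(-15 - 98) = -188*(-113) = -4*(-5311) = 21244)
V/((-25*(-3))) + (180 - 108)/(-412) = 21244/((-25*(-3))) + (180 - 108)/(-412) = 21244/75 + 72*(-1/412) = 21244*(1/75) - 18/103 = 21244/75 - 18/103 = 2186782/7725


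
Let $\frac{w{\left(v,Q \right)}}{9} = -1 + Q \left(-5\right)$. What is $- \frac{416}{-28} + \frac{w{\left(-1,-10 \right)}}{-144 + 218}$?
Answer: $\frac{10783}{518} \approx 20.817$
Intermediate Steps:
$w{\left(v,Q \right)} = -9 - 45 Q$ ($w{\left(v,Q \right)} = 9 \left(-1 + Q \left(-5\right)\right) = 9 \left(-1 - 5 Q\right) = -9 - 45 Q$)
$- \frac{416}{-28} + \frac{w{\left(-1,-10 \right)}}{-144 + 218} = - \frac{416}{-28} + \frac{-9 - -450}{-144 + 218} = \left(-416\right) \left(- \frac{1}{28}\right) + \frac{-9 + 450}{74} = \frac{104}{7} + 441 \cdot \frac{1}{74} = \frac{104}{7} + \frac{441}{74} = \frac{10783}{518}$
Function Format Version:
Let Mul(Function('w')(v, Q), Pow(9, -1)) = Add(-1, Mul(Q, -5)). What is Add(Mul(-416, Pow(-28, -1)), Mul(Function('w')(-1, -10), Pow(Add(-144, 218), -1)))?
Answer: Rational(10783, 518) ≈ 20.817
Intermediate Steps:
Function('w')(v, Q) = Add(-9, Mul(-45, Q)) (Function('w')(v, Q) = Mul(9, Add(-1, Mul(Q, -5))) = Mul(9, Add(-1, Mul(-5, Q))) = Add(-9, Mul(-45, Q)))
Add(Mul(-416, Pow(-28, -1)), Mul(Function('w')(-1, -10), Pow(Add(-144, 218), -1))) = Add(Mul(-416, Pow(-28, -1)), Mul(Add(-9, Mul(-45, -10)), Pow(Add(-144, 218), -1))) = Add(Mul(-416, Rational(-1, 28)), Mul(Add(-9, 450), Pow(74, -1))) = Add(Rational(104, 7), Mul(441, Rational(1, 74))) = Add(Rational(104, 7), Rational(441, 74)) = Rational(10783, 518)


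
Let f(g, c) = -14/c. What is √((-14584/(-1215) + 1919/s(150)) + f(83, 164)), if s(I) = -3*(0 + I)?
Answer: √234473793/5535 ≈ 2.7665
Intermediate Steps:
s(I) = -3*I
√((-14584/(-1215) + 1919/s(150)) + f(83, 164)) = √((-14584/(-1215) + 1919/((-3*150))) - 14/164) = √((-14584*(-1/1215) + 1919/(-450)) - 14*1/164) = √((14584/1215 + 1919*(-1/450)) - 7/82) = √((14584/1215 - 1919/450) - 7/82) = √(94027/12150 - 7/82) = √(1906291/249075) = √234473793/5535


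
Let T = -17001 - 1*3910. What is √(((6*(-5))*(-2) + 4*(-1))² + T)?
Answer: 15*I*√79 ≈ 133.32*I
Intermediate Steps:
T = -20911 (T = -17001 - 3910 = -20911)
√(((6*(-5))*(-2) + 4*(-1))² + T) = √(((6*(-5))*(-2) + 4*(-1))² - 20911) = √((-30*(-2) - 4)² - 20911) = √((60 - 4)² - 20911) = √(56² - 20911) = √(3136 - 20911) = √(-17775) = 15*I*√79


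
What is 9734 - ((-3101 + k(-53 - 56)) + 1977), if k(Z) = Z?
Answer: 10967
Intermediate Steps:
9734 - ((-3101 + k(-53 - 56)) + 1977) = 9734 - ((-3101 + (-53 - 56)) + 1977) = 9734 - ((-3101 - 109) + 1977) = 9734 - (-3210 + 1977) = 9734 - 1*(-1233) = 9734 + 1233 = 10967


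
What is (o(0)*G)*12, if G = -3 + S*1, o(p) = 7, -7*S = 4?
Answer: -300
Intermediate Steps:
S = -4/7 (S = -1/7*4 = -4/7 ≈ -0.57143)
G = -25/7 (G = -3 - 4/7*1 = -3 - 4/7 = -25/7 ≈ -3.5714)
(o(0)*G)*12 = (7*(-25/7))*12 = -25*12 = -300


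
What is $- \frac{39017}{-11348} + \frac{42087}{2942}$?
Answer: $\frac{296195645}{16692908} \approx 17.744$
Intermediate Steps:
$- \frac{39017}{-11348} + \frac{42087}{2942} = \left(-39017\right) \left(- \frac{1}{11348}\right) + 42087 \cdot \frac{1}{2942} = \frac{39017}{11348} + \frac{42087}{2942} = \frac{296195645}{16692908}$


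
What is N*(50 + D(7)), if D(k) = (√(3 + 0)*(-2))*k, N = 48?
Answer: 2400 - 672*√3 ≈ 1236.1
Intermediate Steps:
D(k) = -2*k*√3 (D(k) = (√3*(-2))*k = (-2*√3)*k = -2*k*√3)
N*(50 + D(7)) = 48*(50 - 2*7*√3) = 48*(50 - 14*√3) = 2400 - 672*√3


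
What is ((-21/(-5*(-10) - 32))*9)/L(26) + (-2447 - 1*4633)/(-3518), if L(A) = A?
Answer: 147141/91468 ≈ 1.6087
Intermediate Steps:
((-21/(-5*(-10) - 32))*9)/L(26) + (-2447 - 1*4633)/(-3518) = ((-21/(-5*(-10) - 32))*9)/26 + (-2447 - 1*4633)/(-3518) = ((-21/(50 - 32))*9)*(1/26) + (-2447 - 4633)*(-1/3518) = ((-21/18)*9)*(1/26) - 7080*(-1/3518) = (((1/18)*(-21))*9)*(1/26) + 3540/1759 = -7/6*9*(1/26) + 3540/1759 = -21/2*1/26 + 3540/1759 = -21/52 + 3540/1759 = 147141/91468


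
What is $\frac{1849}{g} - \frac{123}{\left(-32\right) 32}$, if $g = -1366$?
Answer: $- \frac{862679}{699392} \approx -1.2335$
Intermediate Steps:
$\frac{1849}{g} - \frac{123}{\left(-32\right) 32} = \frac{1849}{-1366} - \frac{123}{\left(-32\right) 32} = 1849 \left(- \frac{1}{1366}\right) - \frac{123}{-1024} = - \frac{1849}{1366} - - \frac{123}{1024} = - \frac{1849}{1366} + \frac{123}{1024} = - \frac{862679}{699392}$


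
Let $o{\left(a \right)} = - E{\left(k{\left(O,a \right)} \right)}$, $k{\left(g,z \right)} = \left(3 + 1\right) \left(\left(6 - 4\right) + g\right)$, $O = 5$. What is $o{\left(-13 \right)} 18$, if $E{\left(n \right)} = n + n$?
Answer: $-1008$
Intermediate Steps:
$k{\left(g,z \right)} = 8 + 4 g$ ($k{\left(g,z \right)} = 4 \left(2 + g\right) = 8 + 4 g$)
$E{\left(n \right)} = 2 n$
$o{\left(a \right)} = -56$ ($o{\left(a \right)} = - 2 \left(8 + 4 \cdot 5\right) = - 2 \left(8 + 20\right) = - 2 \cdot 28 = \left(-1\right) 56 = -56$)
$o{\left(-13 \right)} 18 = \left(-56\right) 18 = -1008$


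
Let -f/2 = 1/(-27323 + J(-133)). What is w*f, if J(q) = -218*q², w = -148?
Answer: -296/3883525 ≈ -7.6219e-5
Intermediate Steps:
f = 2/3883525 (f = -2/(-27323 - 218*(-133)²) = -2/(-27323 - 218*17689) = -2/(-27323 - 3856202) = -2/(-3883525) = -2*(-1/3883525) = 2/3883525 ≈ 5.1500e-7)
w*f = -148*2/3883525 = -296/3883525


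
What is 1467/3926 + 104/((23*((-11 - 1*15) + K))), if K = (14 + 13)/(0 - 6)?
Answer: 1241593/5508178 ≈ 0.22541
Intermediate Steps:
K = -9/2 (K = 27/(-6) = 27*(-⅙) = -9/2 ≈ -4.5000)
1467/3926 + 104/((23*((-11 - 1*15) + K))) = 1467/3926 + 104/((23*((-11 - 1*15) - 9/2))) = 1467*(1/3926) + 104/((23*((-11 - 15) - 9/2))) = 1467/3926 + 104/((23*(-26 - 9/2))) = 1467/3926 + 104/((23*(-61/2))) = 1467/3926 + 104/(-1403/2) = 1467/3926 + 104*(-2/1403) = 1467/3926 - 208/1403 = 1241593/5508178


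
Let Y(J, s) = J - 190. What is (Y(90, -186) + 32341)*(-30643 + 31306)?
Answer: 21375783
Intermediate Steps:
Y(J, s) = -190 + J
(Y(90, -186) + 32341)*(-30643 + 31306) = ((-190 + 90) + 32341)*(-30643 + 31306) = (-100 + 32341)*663 = 32241*663 = 21375783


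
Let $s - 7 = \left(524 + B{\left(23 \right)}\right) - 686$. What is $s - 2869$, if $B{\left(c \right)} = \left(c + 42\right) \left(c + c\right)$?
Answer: $-34$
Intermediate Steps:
$B{\left(c \right)} = 2 c \left(42 + c\right)$ ($B{\left(c \right)} = \left(42 + c\right) 2 c = 2 c \left(42 + c\right)$)
$s = 2835$ ($s = 7 - \left(162 - 46 \left(42 + 23\right)\right) = 7 + \left(\left(524 + 2 \cdot 23 \cdot 65\right) - 686\right) = 7 + \left(\left(524 + 2990\right) - 686\right) = 7 + \left(3514 - 686\right) = 7 + 2828 = 2835$)
$s - 2869 = 2835 - 2869 = -34$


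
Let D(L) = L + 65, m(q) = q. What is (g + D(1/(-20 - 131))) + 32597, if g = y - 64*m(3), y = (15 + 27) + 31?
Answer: 4913992/151 ≈ 32543.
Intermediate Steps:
y = 73 (y = 42 + 31 = 73)
g = -119 (g = 73 - 64*3 = 73 - 192 = -119)
D(L) = 65 + L
(g + D(1/(-20 - 131))) + 32597 = (-119 + (65 + 1/(-20 - 131))) + 32597 = (-119 + (65 + 1/(-151))) + 32597 = (-119 + (65 - 1/151)) + 32597 = (-119 + 9814/151) + 32597 = -8155/151 + 32597 = 4913992/151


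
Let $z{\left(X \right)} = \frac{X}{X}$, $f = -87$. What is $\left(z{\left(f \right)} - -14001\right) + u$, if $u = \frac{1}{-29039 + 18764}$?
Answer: $\frac{143870549}{10275} \approx 14002.0$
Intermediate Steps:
$z{\left(X \right)} = 1$
$u = - \frac{1}{10275}$ ($u = \frac{1}{-10275} = - \frac{1}{10275} \approx -9.7324 \cdot 10^{-5}$)
$\left(z{\left(f \right)} - -14001\right) + u = \left(1 - -14001\right) - \frac{1}{10275} = \left(1 + 14001\right) - \frac{1}{10275} = 14002 - \frac{1}{10275} = \frac{143870549}{10275}$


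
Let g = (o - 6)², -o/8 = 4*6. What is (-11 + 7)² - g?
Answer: -39188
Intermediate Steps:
o = -192 (o = -32*6 = -8*24 = -192)
g = 39204 (g = (-192 - 6)² = (-198)² = 39204)
(-11 + 7)² - g = (-11 + 7)² - 1*39204 = (-4)² - 39204 = 16 - 39204 = -39188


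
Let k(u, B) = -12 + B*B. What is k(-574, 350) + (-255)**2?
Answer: 187513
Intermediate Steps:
k(u, B) = -12 + B**2
k(-574, 350) + (-255)**2 = (-12 + 350**2) + (-255)**2 = (-12 + 122500) + 65025 = 122488 + 65025 = 187513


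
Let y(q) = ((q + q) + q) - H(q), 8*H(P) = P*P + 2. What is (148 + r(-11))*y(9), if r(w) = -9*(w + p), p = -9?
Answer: 5453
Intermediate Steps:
H(P) = ¼ + P²/8 (H(P) = (P*P + 2)/8 = (P² + 2)/8 = (2 + P²)/8 = ¼ + P²/8)
r(w) = 81 - 9*w (r(w) = -9*(w - 9) = -9*(-9 + w) = 81 - 9*w)
y(q) = -¼ + 3*q - q²/8 (y(q) = ((q + q) + q) - (¼ + q²/8) = (2*q + q) + (-¼ - q²/8) = 3*q + (-¼ - q²/8) = -¼ + 3*q - q²/8)
(148 + r(-11))*y(9) = (148 + (81 - 9*(-11)))*(-¼ + 3*9 - ⅛*9²) = (148 + (81 + 99))*(-¼ + 27 - ⅛*81) = (148 + 180)*(-¼ + 27 - 81/8) = 328*(133/8) = 5453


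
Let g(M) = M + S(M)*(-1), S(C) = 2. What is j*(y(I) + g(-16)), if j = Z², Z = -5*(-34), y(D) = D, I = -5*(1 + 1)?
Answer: -809200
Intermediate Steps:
I = -10 (I = -5*2 = -10)
g(M) = -2 + M (g(M) = M + 2*(-1) = M - 2 = -2 + M)
Z = 170
j = 28900 (j = 170² = 28900)
j*(y(I) + g(-16)) = 28900*(-10 + (-2 - 16)) = 28900*(-10 - 18) = 28900*(-28) = -809200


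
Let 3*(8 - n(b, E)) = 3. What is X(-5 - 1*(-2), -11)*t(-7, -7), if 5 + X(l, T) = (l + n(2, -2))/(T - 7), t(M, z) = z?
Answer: 329/9 ≈ 36.556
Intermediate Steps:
n(b, E) = 7 (n(b, E) = 8 - 1/3*3 = 8 - 1 = 7)
X(l, T) = -5 + (7 + l)/(-7 + T) (X(l, T) = -5 + (l + 7)/(T - 7) = -5 + (7 + l)/(-7 + T))
X(-5 - 1*(-2), -11)*t(-7, -7) = ((42 + (-5 - 1*(-2)) - 5*(-11))/(-7 - 11))*(-7) = ((42 + (-5 + 2) + 55)/(-18))*(-7) = -(42 - 3 + 55)/18*(-7) = -1/18*94*(-7) = -47/9*(-7) = 329/9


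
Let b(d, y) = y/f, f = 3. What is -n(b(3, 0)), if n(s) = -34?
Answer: 34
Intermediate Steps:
b(d, y) = y/3
-n(b(3, 0)) = -1*(-34) = 34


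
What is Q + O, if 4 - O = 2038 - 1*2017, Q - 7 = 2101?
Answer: 2091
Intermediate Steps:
Q = 2108 (Q = 7 + 2101 = 2108)
O = -17 (O = 4 - (2038 - 1*2017) = 4 - (2038 - 2017) = 4 - 1*21 = 4 - 21 = -17)
Q + O = 2108 - 17 = 2091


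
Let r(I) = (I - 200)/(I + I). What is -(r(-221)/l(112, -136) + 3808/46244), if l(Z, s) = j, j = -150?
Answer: -58250419/766494300 ≈ -0.075996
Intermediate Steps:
l(Z, s) = -150
r(I) = (-200 + I)/(2*I) (r(I) = (-200 + I)/((2*I)) = (-200 + I)*(1/(2*I)) = (-200 + I)/(2*I))
-(r(-221)/l(112, -136) + 3808/46244) = -(((½)*(-200 - 221)/(-221))/(-150) + 3808/46244) = -(((½)*(-1/221)*(-421))*(-1/150) + 3808*(1/46244)) = -((421/442)*(-1/150) + 952/11561) = -(-421/66300 + 952/11561) = -1*58250419/766494300 = -58250419/766494300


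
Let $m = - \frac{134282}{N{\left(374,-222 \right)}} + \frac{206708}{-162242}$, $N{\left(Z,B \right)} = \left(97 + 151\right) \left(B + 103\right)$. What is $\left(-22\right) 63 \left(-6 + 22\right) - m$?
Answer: $- \frac{26549069705213}{1197021476} \approx -22179.0$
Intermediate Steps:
$N{\left(Z,B \right)} = 25544 + 248 B$ ($N{\left(Z,B \right)} = 248 \left(103 + B\right) = 25544 + 248 B$)
$m = \frac{3921453437}{1197021476}$ ($m = - \frac{134282}{25544 + 248 \left(-222\right)} + \frac{206708}{-162242} = - \frac{134282}{25544 - 55056} + 206708 \left(- \frac{1}{162242}\right) = - \frac{134282}{-29512} - \frac{103354}{81121} = \left(-134282\right) \left(- \frac{1}{29512}\right) - \frac{103354}{81121} = \frac{67141}{14756} - \frac{103354}{81121} = \frac{3921453437}{1197021476} \approx 3.276$)
$\left(-22\right) 63 \left(-6 + 22\right) - m = \left(-22\right) 63 \left(-6 + 22\right) - \frac{3921453437}{1197021476} = \left(-1386\right) 16 - \frac{3921453437}{1197021476} = -22176 - \frac{3921453437}{1197021476} = - \frac{26549069705213}{1197021476}$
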